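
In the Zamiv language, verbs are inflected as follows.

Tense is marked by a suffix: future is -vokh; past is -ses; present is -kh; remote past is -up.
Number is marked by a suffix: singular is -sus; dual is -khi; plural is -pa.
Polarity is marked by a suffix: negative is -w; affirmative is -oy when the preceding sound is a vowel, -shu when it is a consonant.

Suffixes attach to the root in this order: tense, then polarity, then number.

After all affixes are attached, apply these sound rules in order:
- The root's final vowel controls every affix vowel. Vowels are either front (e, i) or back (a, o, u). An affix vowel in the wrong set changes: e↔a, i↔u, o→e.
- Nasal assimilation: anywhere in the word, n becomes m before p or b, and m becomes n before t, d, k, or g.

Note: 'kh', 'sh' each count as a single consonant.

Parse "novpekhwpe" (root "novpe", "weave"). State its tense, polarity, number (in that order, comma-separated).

Segment: novpe-kh-w-pa.
tense: -kh → present.
polarity: -w → negative.
number: -pa → plural.

present, negative, plural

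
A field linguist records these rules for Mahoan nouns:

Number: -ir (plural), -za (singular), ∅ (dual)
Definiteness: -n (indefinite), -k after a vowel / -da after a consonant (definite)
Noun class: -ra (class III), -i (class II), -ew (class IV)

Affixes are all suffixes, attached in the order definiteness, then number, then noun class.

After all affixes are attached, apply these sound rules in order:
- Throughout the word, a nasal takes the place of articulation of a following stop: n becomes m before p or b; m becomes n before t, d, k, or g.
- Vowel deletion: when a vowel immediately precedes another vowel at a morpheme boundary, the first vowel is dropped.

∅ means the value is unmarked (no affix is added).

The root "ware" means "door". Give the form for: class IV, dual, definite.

warekew

Attach definiteness definite -k (after vowel 'e') → warek.
number = dual: zero marking, form stays warek.
Attach noun class class IV -ew → warekew.
Nasal assimilation: no change.
Vowel deletion: no change.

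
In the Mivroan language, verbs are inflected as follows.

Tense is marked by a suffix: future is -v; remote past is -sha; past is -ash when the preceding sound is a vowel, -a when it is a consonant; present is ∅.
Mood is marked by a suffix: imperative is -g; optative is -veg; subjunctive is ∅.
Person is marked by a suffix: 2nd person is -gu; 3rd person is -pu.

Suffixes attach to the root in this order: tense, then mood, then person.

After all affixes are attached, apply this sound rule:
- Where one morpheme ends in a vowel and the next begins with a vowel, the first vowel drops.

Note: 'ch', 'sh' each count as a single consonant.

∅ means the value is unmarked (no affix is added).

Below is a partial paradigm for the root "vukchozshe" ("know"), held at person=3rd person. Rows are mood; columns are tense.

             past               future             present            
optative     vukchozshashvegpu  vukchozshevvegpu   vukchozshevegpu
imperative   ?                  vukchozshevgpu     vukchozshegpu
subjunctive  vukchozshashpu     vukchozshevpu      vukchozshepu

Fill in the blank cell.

vukchozshashgpu

Attach tense past -ash (after vowel 'e') → vukchozsheash.
Attach mood imperative -g → vukchozsheashg.
Attach person 3rd person -pu → vukchozsheashgpu.
Apply vowel deletion: vukchozsheashgpu → vukchozshashgpu.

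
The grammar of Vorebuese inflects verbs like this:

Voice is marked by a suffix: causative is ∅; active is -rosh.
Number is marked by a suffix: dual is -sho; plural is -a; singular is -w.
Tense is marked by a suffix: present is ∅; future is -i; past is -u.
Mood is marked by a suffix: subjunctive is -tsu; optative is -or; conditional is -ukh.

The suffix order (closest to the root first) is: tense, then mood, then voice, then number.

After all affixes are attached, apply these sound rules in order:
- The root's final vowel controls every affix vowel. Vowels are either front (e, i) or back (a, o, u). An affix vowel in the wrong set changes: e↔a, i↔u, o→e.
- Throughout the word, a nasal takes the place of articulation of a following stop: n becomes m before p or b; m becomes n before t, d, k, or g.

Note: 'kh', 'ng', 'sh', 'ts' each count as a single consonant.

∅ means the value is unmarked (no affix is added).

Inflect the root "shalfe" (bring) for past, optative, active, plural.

Attach tense past -u → shalfeu.
Attach mood optative -or → shalfeuor.
Attach voice active -rosh → shalfeuorrosh.
Attach number plural -a → shalfeuorrosha.
Apply vowel harmony: shalfeuorrosha → shalfeierreshe.
Nasal assimilation: no change.

shalfeierreshe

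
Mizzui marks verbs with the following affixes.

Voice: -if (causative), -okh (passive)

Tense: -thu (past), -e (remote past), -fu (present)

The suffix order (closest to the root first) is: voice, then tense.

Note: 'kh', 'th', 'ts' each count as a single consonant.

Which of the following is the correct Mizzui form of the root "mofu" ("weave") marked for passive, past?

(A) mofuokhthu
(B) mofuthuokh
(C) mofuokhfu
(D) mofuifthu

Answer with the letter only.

Attach voice passive -okh → mofuokh.
Attach tense past -thu → mofuokhthu.
So the correct form is mofuokhthu, option (A).
(D) mofuifthu is wrong: it uses causative instead of passive for voice.
(C) mofuokhfu is wrong: it uses present instead of past for tense.
(B) mofuthuokh is wrong: it has the affixes in the wrong order.

A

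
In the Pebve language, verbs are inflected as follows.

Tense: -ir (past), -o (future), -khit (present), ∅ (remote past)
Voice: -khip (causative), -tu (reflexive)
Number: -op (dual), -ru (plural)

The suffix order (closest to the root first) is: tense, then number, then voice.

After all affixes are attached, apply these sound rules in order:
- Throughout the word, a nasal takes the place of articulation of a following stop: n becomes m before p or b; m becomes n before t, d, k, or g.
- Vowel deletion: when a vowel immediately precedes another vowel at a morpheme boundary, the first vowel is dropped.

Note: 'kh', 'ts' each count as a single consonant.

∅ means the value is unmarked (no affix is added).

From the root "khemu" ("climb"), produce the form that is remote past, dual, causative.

tense = remote past: zero marking, form stays khemu.
Attach number dual -op → khemuop.
Attach voice causative -khip → khemuopkhip.
Nasal assimilation: no change.
Apply vowel deletion: khemuopkhip → khemopkhip.

khemopkhip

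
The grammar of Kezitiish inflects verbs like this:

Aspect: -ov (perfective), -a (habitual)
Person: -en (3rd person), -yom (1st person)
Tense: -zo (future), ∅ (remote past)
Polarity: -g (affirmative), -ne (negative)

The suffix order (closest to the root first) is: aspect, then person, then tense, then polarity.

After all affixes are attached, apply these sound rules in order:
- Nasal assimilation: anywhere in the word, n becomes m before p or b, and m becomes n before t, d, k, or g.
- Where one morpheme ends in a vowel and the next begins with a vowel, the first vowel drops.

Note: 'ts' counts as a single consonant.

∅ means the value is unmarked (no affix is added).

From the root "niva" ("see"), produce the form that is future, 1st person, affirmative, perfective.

Attach aspect perfective -ov → nivaov.
Attach person 1st person -yom → nivaovyom.
Attach tense future -zo → nivaovyomzo.
Attach polarity affirmative -g → nivaovyomzog.
Nasal assimilation: no change.
Apply vowel deletion: nivaovyomzog → nivovyomzog.

nivovyomzog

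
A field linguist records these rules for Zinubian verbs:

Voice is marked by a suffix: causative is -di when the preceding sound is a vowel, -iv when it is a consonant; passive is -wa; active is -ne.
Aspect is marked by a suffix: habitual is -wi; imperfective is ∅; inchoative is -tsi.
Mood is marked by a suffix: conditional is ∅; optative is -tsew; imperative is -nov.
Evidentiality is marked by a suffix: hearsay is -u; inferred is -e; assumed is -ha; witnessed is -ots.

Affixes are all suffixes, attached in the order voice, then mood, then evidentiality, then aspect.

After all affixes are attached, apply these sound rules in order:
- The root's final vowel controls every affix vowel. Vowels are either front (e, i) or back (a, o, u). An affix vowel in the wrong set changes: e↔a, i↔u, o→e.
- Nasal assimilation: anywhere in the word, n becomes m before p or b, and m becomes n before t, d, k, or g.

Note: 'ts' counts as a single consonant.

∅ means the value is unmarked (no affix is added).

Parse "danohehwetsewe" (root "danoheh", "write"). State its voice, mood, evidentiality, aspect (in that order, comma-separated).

Segment: danoheh-wa-tsew-e.
voice: -wa → passive.
mood: -tsew → optative.
evidentiality: -e → inferred.
aspect: ∅ → imperfective.

passive, optative, inferred, imperfective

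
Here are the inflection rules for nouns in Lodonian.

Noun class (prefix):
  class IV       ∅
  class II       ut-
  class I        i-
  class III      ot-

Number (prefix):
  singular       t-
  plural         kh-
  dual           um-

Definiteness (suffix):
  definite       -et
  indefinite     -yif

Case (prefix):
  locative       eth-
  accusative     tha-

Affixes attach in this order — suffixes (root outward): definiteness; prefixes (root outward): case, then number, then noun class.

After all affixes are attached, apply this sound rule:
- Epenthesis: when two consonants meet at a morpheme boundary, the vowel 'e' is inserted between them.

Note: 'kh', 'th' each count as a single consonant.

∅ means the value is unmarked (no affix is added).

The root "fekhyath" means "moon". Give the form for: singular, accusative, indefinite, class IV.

Attach case accusative tha- → thafekhyath.
Attach number singular t- → tthafekhyath.
noun class = class IV: zero marking, form stays tthafekhyath.
Attach definiteness indefinite -yif → tthafekhyathyif.
Apply epenthesis: tthafekhyathyif → tethafekhyatheyif.

tethafekhyatheyif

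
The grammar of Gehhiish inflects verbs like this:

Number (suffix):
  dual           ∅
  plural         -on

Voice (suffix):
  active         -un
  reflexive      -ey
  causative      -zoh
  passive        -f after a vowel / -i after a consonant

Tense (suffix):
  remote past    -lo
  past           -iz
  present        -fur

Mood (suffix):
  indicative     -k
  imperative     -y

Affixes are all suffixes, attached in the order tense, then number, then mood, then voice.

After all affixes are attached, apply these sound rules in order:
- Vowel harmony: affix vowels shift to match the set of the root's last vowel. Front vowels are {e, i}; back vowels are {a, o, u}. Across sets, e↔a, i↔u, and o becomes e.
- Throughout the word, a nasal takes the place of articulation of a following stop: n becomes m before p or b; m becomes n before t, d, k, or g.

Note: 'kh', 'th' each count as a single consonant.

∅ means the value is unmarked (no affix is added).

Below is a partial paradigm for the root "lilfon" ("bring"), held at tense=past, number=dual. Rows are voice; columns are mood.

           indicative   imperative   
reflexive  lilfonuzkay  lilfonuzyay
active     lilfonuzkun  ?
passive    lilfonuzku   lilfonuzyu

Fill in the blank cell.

lilfonuzyun

Attach tense past -iz → lilfoniz.
number = dual: zero marking, form stays lilfoniz.
Attach mood imperative -y → lilfonizy.
Attach voice active -un → lilfonizyun.
Apply vowel harmony: lilfonizyun → lilfonuzyun.
Nasal assimilation: no change.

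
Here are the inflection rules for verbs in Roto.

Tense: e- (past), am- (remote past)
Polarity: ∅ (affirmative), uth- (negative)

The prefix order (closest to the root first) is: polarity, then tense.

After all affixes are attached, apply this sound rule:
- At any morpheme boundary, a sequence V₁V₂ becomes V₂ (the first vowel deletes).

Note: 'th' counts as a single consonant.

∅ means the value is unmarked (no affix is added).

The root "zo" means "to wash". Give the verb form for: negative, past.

Attach polarity negative uth- → uthzo.
Attach tense past e- → euthzo.
Apply vowel deletion: euthzo → uthzo.

uthzo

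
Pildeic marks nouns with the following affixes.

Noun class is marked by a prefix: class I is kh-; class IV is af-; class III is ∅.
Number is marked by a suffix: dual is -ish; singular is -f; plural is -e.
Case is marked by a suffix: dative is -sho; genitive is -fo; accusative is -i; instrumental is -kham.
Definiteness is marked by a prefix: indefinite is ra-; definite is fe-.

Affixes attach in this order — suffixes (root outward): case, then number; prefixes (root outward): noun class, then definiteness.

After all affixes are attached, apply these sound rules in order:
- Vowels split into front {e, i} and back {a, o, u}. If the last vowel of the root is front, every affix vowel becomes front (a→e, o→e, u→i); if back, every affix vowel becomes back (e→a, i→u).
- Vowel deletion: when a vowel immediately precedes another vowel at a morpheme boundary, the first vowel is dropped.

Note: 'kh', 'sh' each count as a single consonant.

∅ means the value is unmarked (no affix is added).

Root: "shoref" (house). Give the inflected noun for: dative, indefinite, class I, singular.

Attach noun class class I kh- → khshoref.
Attach case dative -sho → khshorefsho.
Attach number singular -f → khshorefshof.
Attach definiteness indefinite ra- → rakhshorefshof.
Apply vowel harmony: rakhshorefshof → rekhshorefshef.
Vowel deletion: no change.

rekhshorefshef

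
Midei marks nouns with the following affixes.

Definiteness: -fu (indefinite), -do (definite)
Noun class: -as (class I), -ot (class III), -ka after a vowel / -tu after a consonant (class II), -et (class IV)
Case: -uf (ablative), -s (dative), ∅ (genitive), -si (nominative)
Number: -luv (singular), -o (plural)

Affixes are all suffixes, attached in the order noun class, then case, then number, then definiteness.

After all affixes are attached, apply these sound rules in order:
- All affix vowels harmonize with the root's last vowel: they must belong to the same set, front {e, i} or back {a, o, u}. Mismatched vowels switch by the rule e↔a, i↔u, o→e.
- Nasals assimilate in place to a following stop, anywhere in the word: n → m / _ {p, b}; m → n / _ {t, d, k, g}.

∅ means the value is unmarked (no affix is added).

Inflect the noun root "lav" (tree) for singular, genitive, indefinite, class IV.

Attach noun class class IV -et → lavet.
case = genitive: zero marking, form stays lavet.
Attach number singular -luv → lavetluv.
Attach definiteness indefinite -fu → lavetluvfu.
Apply vowel harmony: lavetluvfu → lavatluvfu.
Nasal assimilation: no change.

lavatluvfu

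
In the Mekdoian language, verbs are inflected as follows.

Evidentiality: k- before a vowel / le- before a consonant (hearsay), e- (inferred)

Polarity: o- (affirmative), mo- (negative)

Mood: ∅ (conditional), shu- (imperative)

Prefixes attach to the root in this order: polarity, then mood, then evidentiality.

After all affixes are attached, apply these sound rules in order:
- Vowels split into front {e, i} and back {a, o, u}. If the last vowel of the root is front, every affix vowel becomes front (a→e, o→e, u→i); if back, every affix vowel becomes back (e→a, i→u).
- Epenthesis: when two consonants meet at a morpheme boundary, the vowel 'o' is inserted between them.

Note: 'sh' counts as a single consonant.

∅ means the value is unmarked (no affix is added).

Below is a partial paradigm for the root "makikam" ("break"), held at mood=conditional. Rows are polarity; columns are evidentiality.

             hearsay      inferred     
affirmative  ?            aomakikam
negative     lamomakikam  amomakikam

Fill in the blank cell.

Attach polarity affirmative o- → omakikam.
mood = conditional: zero marking, form stays omakikam.
Attach evidentiality hearsay k- (before vowel 'o') → komakikam.
Vowel harmony: no change.
Epenthesis: no change.

komakikam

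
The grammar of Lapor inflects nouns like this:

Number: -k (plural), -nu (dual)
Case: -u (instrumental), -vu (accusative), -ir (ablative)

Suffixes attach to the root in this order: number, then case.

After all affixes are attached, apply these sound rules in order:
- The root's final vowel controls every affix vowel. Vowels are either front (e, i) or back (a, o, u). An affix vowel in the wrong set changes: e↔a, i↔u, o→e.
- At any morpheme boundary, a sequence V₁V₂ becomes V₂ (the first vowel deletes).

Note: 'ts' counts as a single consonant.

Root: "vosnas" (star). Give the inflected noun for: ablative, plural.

Attach number plural -k → vosnask.
Attach case ablative -ir → vosnaskir.
Apply vowel harmony: vosnaskir → vosnaskur.
Vowel deletion: no change.

vosnaskur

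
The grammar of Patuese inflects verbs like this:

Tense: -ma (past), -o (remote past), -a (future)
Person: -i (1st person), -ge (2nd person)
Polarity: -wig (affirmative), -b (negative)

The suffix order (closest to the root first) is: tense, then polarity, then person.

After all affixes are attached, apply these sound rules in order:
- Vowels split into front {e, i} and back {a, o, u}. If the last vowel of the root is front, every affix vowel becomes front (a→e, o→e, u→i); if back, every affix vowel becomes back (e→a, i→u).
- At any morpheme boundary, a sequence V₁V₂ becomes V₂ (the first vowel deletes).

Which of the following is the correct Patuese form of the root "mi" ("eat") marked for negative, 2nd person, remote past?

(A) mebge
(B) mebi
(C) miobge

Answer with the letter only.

Attach tense remote past -o → mio.
Attach polarity negative -b → miob.
Attach person 2nd person -ge → miobge.
Apply vowel harmony: miobge → miebge.
Apply vowel deletion: miebge → mebge.
So the correct form is mebge, option (A).
(B) mebi is wrong: it uses 1st person instead of 2nd person for person.
(C) miobge is wrong: it fails to apply the sound rule(s).

A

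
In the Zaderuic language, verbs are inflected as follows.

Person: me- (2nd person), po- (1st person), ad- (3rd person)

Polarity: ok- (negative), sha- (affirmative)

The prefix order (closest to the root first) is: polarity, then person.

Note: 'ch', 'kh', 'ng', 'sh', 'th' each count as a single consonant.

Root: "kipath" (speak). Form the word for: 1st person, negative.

pookkipath

Attach polarity negative ok- → okkipath.
Attach person 1st person po- → pookkipath.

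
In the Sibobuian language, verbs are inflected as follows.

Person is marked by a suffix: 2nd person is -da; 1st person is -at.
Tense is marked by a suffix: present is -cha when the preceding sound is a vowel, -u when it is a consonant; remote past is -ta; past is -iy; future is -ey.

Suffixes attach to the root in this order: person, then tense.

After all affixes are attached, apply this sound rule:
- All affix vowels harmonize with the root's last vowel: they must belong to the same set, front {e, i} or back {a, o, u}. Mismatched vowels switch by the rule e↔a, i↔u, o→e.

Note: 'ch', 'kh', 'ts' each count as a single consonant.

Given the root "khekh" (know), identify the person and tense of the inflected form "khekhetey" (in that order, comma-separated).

Segment: khekh-at-ey.
person: -at → 1st person.
tense: -ey → future.

1st person, future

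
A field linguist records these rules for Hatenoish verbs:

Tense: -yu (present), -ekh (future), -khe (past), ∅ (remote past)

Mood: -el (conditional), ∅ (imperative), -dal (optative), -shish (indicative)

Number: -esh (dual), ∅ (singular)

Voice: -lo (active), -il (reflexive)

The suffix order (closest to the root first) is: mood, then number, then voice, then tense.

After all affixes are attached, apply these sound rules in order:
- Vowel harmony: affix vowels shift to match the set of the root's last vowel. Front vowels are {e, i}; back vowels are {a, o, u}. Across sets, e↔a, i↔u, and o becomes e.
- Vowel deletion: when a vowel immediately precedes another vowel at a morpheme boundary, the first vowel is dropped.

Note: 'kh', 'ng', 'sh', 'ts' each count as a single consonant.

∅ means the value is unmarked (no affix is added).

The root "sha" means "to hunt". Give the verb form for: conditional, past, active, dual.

Attach mood conditional -el → shael.
Attach number dual -esh → shaelesh.
Attach voice active -lo → shaeleshlo.
Attach tense past -khe → shaeleshlokhe.
Apply vowel harmony: shaeleshlokhe → shaalashlokha.
Apply vowel deletion: shaalashlokha → shalashlokha.

shalashlokha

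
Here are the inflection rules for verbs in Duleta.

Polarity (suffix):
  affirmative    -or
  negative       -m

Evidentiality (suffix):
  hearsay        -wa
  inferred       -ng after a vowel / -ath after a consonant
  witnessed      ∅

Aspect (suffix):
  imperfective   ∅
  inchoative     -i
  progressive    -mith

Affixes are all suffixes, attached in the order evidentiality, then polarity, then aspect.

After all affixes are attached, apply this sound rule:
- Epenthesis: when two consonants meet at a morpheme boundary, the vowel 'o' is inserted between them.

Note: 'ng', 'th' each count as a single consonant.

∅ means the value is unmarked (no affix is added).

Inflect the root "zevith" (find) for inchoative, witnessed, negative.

zevithomi

evidentiality = witnessed: zero marking, form stays zevith.
Attach polarity negative -m → zevithm.
Attach aspect inchoative -i → zevithmi.
Apply epenthesis: zevithmi → zevithomi.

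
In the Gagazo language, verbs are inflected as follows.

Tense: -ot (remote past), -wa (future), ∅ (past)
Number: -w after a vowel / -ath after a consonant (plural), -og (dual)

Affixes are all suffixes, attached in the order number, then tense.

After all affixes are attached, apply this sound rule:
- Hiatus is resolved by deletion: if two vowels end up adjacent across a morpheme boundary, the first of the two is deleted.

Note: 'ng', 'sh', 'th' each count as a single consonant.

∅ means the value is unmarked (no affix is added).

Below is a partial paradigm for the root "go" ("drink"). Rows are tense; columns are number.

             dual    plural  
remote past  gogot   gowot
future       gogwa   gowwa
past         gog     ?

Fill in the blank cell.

gow

Attach number plural -w (after vowel 'o') → gow.
tense = past: zero marking, form stays gow.
Vowel deletion: no change.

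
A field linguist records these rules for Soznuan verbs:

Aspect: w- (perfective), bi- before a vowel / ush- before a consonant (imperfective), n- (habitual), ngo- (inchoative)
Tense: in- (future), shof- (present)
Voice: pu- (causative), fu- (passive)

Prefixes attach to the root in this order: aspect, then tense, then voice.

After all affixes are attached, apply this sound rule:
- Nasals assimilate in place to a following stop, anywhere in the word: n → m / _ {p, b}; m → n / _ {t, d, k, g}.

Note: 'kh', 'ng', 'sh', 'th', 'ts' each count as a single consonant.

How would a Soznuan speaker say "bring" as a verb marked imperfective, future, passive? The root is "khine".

fuinushkhine

Attach aspect imperfective ush- (before consonant 'kh') → ushkhine.
Attach tense future in- → inushkhine.
Attach voice passive fu- → fuinushkhine.
Nasal assimilation: no change.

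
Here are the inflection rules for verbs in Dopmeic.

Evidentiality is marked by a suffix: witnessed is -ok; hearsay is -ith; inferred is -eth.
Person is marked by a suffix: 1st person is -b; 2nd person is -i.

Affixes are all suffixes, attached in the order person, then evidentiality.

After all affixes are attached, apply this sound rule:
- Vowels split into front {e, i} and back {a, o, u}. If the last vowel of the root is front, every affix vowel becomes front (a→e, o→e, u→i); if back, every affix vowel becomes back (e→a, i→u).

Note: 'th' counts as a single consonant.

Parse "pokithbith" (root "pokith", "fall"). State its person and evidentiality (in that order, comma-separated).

Segment: pokith-b-ith.
person: -b → 1st person.
evidentiality: -ith → hearsay.

1st person, hearsay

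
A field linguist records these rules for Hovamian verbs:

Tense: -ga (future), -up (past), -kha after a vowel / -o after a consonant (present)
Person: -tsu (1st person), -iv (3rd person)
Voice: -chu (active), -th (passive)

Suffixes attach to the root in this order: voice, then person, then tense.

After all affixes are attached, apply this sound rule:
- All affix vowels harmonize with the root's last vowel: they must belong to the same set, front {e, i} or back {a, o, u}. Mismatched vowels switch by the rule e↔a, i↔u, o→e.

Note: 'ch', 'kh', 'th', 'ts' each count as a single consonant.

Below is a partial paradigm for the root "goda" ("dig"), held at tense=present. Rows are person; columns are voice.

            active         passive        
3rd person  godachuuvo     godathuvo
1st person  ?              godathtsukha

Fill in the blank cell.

Attach voice active -chu → godachu.
Attach person 1st person -tsu → godachutsu.
Attach tense present -kha (after vowel 'u') → godachutsukha.
Vowel harmony: no change.

godachutsukha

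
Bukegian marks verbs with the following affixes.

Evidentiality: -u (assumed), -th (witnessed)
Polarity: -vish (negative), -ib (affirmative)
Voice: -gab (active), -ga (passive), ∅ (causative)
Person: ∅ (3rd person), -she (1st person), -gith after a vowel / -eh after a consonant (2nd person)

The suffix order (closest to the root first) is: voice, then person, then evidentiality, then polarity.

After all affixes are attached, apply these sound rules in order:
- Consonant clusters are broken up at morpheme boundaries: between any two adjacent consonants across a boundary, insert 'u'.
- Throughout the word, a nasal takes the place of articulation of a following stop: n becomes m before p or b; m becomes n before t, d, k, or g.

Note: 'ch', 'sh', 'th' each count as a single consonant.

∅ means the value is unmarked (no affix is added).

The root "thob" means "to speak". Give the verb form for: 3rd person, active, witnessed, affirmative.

thobugabuthib

Attach voice active -gab → thobgab.
person = 3rd person: zero marking, form stays thobgab.
Attach evidentiality witnessed -th → thobgabth.
Attach polarity affirmative -ib → thobgabthib.
Apply epenthesis: thobgabthib → thobugabuthib.
Nasal assimilation: no change.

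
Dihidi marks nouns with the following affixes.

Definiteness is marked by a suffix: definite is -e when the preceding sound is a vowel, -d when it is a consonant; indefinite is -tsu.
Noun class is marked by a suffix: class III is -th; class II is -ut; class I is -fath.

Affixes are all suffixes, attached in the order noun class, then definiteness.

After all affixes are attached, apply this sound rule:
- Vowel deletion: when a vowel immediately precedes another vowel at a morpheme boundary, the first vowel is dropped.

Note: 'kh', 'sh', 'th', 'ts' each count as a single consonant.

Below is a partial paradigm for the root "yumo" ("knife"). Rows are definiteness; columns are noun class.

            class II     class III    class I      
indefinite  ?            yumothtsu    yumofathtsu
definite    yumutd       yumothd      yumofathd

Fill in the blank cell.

Attach noun class class II -ut → yumout.
Attach definiteness indefinite -tsu → yumouttsu.
Apply vowel deletion: yumouttsu → yumuttsu.

yumuttsu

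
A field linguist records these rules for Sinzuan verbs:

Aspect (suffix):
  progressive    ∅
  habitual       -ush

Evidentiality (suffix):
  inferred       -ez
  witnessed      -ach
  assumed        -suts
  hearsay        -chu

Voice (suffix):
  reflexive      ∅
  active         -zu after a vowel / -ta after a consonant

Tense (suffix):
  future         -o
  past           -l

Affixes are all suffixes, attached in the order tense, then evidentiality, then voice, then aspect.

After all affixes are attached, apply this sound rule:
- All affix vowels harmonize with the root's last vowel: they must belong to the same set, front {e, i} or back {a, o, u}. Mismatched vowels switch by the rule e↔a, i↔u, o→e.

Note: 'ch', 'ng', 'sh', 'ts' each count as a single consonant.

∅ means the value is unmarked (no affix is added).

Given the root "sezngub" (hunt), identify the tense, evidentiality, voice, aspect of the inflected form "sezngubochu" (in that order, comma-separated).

future, hearsay, reflexive, progressive

Segment: sezngub-o-chu.
tense: -o → future.
evidentiality: -chu → hearsay.
voice: ∅ → reflexive.
aspect: ∅ → progressive.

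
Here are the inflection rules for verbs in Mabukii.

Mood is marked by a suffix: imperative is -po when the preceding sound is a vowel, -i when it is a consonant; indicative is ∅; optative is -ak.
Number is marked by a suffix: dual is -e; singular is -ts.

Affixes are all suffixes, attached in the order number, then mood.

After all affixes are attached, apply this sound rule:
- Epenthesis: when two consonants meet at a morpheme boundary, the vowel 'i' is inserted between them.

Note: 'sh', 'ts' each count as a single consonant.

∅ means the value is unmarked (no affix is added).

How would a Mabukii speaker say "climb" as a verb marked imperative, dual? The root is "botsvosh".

botsvoshepo

Attach number dual -e → botsvoshe.
Attach mood imperative -po (after vowel 'e') → botsvoshepo.
Epenthesis: no change.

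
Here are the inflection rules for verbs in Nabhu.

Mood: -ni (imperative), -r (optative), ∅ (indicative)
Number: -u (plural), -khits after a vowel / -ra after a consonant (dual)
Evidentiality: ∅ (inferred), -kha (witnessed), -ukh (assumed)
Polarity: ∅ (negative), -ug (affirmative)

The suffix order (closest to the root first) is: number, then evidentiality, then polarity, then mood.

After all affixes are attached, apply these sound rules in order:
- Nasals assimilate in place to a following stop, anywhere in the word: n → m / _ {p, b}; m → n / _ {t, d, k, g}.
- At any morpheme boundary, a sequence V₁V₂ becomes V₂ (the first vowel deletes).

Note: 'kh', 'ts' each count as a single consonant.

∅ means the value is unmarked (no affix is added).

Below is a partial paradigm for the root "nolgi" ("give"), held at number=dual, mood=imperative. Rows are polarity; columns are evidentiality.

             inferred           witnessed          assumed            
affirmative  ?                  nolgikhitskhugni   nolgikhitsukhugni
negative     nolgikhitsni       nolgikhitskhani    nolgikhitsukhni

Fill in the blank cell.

nolgikhitsugni

Attach number dual -khits (after vowel 'i') → nolgikhits.
evidentiality = inferred: zero marking, form stays nolgikhits.
Attach polarity affirmative -ug → nolgikhitsug.
Attach mood imperative -ni → nolgikhitsugni.
Nasal assimilation: no change.
Vowel deletion: no change.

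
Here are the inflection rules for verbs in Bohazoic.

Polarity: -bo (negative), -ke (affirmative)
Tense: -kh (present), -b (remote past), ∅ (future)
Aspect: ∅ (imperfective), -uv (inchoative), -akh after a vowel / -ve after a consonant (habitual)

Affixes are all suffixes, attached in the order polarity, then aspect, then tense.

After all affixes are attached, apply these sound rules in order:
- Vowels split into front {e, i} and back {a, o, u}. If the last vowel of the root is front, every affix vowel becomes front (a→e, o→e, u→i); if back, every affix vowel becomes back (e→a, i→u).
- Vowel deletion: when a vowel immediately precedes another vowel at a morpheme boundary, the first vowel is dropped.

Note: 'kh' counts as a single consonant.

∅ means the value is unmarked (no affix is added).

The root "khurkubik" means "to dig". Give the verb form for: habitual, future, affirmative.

khurkubikkekh

Attach polarity affirmative -ke → khurkubikke.
Attach aspect habitual -akh (after vowel 'e') → khurkubikkeakh.
tense = future: zero marking, form stays khurkubikkeakh.
Apply vowel harmony: khurkubikkeakh → khurkubikkeekh.
Apply vowel deletion: khurkubikkeekh → khurkubikkekh.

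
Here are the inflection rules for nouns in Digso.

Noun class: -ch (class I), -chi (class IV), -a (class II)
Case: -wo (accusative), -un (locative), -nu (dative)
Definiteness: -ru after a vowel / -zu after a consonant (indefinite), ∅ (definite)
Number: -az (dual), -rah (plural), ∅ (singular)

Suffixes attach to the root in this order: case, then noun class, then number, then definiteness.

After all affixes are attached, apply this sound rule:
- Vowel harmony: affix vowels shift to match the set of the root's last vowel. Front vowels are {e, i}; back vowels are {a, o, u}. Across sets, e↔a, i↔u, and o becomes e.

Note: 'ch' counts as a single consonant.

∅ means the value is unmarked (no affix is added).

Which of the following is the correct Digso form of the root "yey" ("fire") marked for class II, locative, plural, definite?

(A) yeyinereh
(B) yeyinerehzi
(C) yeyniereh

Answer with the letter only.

Attach case locative -un → yeyun.
Attach noun class class II -a → yeyuna.
Attach number plural -rah → yeyunarah.
definiteness = definite: zero marking, form stays yeyunarah.
Apply vowel harmony: yeyunarah → yeyinereh.
So the correct form is yeyinereh, option (A).
(B) yeyinerehzi is wrong: it uses indefinite instead of definite for definiteness.
(C) yeyniereh is wrong: it uses dative instead of locative for case.

A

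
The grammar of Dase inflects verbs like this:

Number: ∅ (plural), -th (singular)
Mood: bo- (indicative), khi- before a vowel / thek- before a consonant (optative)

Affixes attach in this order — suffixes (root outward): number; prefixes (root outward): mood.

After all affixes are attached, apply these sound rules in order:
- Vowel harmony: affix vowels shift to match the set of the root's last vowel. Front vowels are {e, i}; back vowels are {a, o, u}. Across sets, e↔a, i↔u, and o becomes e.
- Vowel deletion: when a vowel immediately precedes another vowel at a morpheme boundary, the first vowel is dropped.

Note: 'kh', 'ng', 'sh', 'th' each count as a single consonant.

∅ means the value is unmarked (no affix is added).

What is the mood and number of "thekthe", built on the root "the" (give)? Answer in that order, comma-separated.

Segment: thek-the.
mood: khi/thek- → optative.
number: ∅ → plural.

optative, plural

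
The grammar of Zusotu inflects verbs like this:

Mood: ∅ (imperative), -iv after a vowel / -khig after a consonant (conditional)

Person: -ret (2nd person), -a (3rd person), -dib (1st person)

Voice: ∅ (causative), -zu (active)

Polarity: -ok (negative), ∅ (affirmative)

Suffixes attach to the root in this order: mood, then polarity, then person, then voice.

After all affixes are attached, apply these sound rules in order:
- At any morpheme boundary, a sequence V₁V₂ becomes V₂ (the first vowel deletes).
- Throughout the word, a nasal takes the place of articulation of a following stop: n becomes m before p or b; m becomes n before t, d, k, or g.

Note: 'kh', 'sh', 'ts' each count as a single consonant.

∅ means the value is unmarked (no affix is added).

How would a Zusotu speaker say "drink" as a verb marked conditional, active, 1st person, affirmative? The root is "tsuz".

tsuzkhigdibzu

Attach mood conditional -khig (after consonant 'z') → tsuzkhig.
polarity = affirmative: zero marking, form stays tsuzkhig.
Attach person 1st person -dib → tsuzkhigdib.
Attach voice active -zu → tsuzkhigdibzu.
Vowel deletion: no change.
Nasal assimilation: no change.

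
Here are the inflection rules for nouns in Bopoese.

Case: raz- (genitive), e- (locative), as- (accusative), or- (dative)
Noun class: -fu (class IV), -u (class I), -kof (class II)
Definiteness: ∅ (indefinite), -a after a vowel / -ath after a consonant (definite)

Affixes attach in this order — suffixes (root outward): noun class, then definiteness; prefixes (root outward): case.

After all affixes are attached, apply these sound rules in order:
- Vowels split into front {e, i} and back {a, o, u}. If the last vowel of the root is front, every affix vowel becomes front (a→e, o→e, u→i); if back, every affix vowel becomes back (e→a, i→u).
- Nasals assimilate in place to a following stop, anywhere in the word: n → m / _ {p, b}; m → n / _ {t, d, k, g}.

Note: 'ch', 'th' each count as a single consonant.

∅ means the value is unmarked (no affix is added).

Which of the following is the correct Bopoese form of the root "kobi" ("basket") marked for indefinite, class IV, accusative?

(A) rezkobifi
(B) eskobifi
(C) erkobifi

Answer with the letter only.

Attach noun class class IV -fu → kobifu.
Attach case accusative as- → askobifu.
definiteness = indefinite: zero marking, form stays askobifu.
Apply vowel harmony: askobifu → eskobifi.
Nasal assimilation: no change.
So the correct form is eskobifi, option (B).
(C) erkobifi is wrong: it uses dative instead of accusative for case.
(A) rezkobifi is wrong: it uses genitive instead of accusative for case.

B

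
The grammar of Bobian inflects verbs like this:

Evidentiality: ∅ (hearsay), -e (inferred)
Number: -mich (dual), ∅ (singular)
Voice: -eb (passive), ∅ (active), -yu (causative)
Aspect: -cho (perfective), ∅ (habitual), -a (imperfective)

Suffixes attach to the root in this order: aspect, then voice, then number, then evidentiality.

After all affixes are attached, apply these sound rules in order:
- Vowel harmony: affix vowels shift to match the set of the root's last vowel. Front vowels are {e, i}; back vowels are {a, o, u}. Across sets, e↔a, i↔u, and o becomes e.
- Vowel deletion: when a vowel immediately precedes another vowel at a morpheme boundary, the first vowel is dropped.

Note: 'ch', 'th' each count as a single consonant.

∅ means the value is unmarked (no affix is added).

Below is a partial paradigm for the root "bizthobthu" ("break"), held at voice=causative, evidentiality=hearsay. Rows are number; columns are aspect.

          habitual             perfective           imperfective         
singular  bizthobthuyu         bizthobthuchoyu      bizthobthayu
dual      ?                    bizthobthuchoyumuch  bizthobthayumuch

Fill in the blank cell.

aspect = habitual: zero marking, form stays bizthobthu.
Attach voice causative -yu → bizthobthuyu.
Attach number dual -mich → bizthobthuyumich.
evidentiality = hearsay: zero marking, form stays bizthobthuyumich.
Apply vowel harmony: bizthobthuyumich → bizthobthuyumuch.
Vowel deletion: no change.

bizthobthuyumuch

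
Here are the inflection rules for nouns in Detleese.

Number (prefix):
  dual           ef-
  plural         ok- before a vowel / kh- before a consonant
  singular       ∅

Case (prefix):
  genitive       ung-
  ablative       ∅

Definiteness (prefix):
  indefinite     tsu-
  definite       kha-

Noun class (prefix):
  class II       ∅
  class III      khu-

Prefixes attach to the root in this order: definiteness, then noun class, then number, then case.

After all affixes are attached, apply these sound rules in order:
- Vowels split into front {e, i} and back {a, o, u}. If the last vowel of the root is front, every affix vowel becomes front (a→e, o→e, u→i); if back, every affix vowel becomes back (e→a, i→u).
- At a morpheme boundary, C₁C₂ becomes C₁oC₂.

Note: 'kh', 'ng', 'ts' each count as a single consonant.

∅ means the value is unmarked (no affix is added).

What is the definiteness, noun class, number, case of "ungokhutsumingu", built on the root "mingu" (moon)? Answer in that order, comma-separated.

indefinite, class III, singular, genitive

Segment: ung-khu-tsu-mingu.
definiteness: tsu- → indefinite.
noun class: khu- → class III.
number: ∅ → singular.
case: ung- → genitive.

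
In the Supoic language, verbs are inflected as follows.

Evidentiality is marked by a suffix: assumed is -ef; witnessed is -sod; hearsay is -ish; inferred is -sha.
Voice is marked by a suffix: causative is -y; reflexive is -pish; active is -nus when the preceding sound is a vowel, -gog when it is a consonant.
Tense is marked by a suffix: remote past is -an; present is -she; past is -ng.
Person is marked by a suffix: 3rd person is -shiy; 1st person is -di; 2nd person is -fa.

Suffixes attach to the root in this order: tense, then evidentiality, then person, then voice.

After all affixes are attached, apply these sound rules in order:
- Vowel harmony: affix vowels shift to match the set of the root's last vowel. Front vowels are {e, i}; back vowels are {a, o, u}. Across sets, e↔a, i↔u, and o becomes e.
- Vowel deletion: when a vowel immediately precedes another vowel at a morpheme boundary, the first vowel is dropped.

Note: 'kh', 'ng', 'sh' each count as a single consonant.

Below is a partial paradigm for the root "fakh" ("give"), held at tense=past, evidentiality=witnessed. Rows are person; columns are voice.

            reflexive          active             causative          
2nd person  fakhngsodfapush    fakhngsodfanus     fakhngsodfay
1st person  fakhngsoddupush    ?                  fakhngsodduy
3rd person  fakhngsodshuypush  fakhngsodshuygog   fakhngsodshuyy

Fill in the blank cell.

Attach tense past -ng → fakhng.
Attach evidentiality witnessed -sod → fakhngsod.
Attach person 1st person -di → fakhngsoddi.
Attach voice active -nus (after vowel 'i') → fakhngsoddinus.
Apply vowel harmony: fakhngsoddinus → fakhngsoddunus.
Vowel deletion: no change.

fakhngsoddunus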